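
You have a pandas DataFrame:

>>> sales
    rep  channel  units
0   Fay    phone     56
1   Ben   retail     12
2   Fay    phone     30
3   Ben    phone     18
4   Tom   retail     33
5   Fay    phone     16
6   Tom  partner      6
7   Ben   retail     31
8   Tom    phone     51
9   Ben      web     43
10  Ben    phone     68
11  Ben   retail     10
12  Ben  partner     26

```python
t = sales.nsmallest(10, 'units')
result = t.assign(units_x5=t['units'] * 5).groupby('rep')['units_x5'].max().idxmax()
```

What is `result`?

take 10 rows with smallest units:
    rep  channel  units
6   Tom  partner      6
11  Ben   retail     10
1   Ben   retail     12
5   Fay    phone     16
3   Ben    phone     18
12  Ben  partner     26
2   Fay    phone     30
7   Ben   retail     31
4   Tom   retail     33
9   Ben      web     43
add column units_x5 = t['units'] * 5:
    rep  channel  units  units_x5
6   Tom  partner      6        30
11  Ben   retail     10        50
1   Ben   retail     12        60
5   Fay    phone     16        80
3   Ben    phone     18        90
12  Ben  partner     26       130
2   Fay    phone     30       150
7   Ben   retail     31       155
4   Tom   retail     33       165
9   Ben      web     43       215
group by rep, max of units_x5:
rep
Ben    215
Fay    150
Tom    165
Name: units_x5, dtype: int64
Reading off the label with the largest value, we get Ben.

Ben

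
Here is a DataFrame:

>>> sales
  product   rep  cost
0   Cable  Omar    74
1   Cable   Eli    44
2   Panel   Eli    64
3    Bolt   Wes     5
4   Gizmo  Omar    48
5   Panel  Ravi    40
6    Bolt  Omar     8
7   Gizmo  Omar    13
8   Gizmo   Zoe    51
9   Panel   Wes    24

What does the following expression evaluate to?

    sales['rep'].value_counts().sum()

10

value_counts of rep:
rep
Omar    4
Eli     2
Wes     2
Ravi    1
Zoe     1
Name: count, dtype: int64
Taking the sum of the resulting series gives 10.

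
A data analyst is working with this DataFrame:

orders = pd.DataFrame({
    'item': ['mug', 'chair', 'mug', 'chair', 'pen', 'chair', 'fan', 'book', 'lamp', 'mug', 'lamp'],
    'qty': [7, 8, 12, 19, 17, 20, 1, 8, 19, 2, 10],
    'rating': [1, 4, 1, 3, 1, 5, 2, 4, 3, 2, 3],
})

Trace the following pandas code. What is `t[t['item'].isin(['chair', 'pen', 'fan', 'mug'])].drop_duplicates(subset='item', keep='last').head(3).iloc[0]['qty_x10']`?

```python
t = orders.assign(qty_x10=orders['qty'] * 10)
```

add column qty_x10 = orders['qty'] * 10:
     item  qty  rating  qty_x10
0     mug    7       1       70
1   chair    8       4       80
2     mug   12       1      120
3   chair   19       3      190
4     pen   17       1      170
5   chair   20       5      200
6     fan    1       2       10
7    book    8       4       80
8    lamp   19       3      190
9     mug    2       2       20
10   lamp   10       3      100
filter rows where item in ['chair', 'pen', 'fan', 'mug']:
    item  qty  rating  qty_x10
0    mug    7       1       70
1  chair    8       4       80
2    mug   12       1      120
3  chair   19       3      190
4    pen   17       1      170
5  chair   20       5      200
6    fan    1       2       10
9    mug    2       2       20
drop duplicate item (keep=last):
    item  qty  rating  qty_x10
4    pen   17       1      170
5  chair   20       5      200
6    fan    1       2       10
9    mug    2       2       20
take first 3 rows:
    item  qty  rating  qty_x10
4    pen   17       1      170
5  chair   20       5      200
6    fan    1       2       10

170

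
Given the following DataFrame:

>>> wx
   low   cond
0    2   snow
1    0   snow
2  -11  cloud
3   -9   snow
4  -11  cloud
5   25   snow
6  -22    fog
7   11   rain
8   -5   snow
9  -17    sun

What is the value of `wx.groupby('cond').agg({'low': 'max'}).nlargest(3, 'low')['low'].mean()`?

8.33333333333

group by cond, max of low:
       low
cond      
cloud  -11
fog    -22
rain    11
snow    25
sun    -17
take 3 rows with largest low:
       low
cond      
snow    25
rain    11
cloud  -11
mean of column 'low' → 8.33333333333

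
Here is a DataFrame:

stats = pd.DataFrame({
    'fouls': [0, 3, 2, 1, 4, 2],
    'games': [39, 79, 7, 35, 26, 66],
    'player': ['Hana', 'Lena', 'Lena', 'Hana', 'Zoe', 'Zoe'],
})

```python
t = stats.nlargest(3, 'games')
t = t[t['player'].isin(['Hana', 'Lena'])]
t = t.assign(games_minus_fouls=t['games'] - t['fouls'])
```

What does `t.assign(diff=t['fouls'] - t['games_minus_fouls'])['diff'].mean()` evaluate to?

-56.0

take 3 rows with largest games:
   fouls  games player
1      3     79   Lena
5      2     66    Zoe
0      0     39   Hana
filter rows where player in ['Hana', 'Lena']:
   fouls  games player
1      3     79   Lena
0      0     39   Hana
add column games_minus_fouls = t['games'] - t['fouls']:
   fouls  games player  games_minus_fouls
1      3     79   Lena                 76
0      0     39   Hana                 39
add column diff = t['fouls'] - t['games_minus_fouls']:
   fouls  games player  games_minus_fouls  diff
1      3     79   Lena                 76   -73
0      0     39   Hana                 39   -39
Then the mean of column 'diff': -56.0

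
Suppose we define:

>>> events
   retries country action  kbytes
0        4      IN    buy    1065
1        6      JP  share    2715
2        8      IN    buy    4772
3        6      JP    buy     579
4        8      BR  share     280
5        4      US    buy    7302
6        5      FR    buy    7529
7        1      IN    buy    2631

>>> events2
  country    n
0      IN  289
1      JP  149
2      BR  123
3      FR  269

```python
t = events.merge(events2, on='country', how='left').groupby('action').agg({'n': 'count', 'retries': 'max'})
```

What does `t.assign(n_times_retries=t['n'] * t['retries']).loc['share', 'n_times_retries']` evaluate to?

16

merge on 'country' (how='left') → 8 rows:
   retries country action  kbytes      n
0        4      IN    buy    1065  289.0
1        6      JP  share    2715  149.0
2        8      IN    buy    4772  289.0
3        6      JP    buy     579  149.0
4        8      BR  share     280  123.0
5        4      US    buy    7302    NaN
6        5      FR    buy    7529  269.0
7        1      IN    buy    2631  289.0
group by action: count(n), max(retries):
        n  retries
action            
buy     5        8
share   2        8
add column n_times_retries = t['n'] * t['retries']:
        n  retries  n_times_retries
action                             
buy     5        8               40
share   2        8               16
The value at row 'share', column 'n_times_retries' is 16.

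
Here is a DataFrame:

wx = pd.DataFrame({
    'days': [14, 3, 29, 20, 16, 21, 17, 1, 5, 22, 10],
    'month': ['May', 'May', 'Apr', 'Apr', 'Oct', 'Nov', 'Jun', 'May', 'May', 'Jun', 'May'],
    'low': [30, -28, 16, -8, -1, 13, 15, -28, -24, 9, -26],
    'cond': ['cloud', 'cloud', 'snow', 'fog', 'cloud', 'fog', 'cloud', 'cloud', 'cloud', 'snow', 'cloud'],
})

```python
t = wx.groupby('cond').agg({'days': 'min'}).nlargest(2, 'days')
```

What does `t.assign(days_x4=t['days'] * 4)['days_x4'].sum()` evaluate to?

group by cond, min of days:
       days
cond       
cloud     1
fog      20
snow     22
take 2 rows with largest days:
      days
cond      
snow    22
fog     20
add column days_x4 = t['days'] * 4:
      days  days_x4
cond               
snow    22       88
fog     20       80
Then the sum of column 'days_x4': 168

168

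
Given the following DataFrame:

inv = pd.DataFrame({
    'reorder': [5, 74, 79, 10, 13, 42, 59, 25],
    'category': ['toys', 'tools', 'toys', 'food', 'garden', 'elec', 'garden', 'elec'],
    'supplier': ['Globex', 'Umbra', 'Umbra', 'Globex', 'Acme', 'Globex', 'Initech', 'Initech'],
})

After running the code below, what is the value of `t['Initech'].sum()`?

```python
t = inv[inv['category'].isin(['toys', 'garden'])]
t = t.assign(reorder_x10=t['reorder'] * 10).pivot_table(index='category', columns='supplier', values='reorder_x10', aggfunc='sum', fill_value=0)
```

filter rows where category in ['toys', 'garden']:
   reorder category supplier
0        5     toys   Globex
2       79     toys    Umbra
4       13   garden     Acme
6       59   garden  Initech
add column reorder_x10 = t['reorder'] * 10:
   reorder category supplier  reorder_x10
0        5     toys   Globex           50
2       79     toys    Umbra          790
4       13   garden     Acme          130
6       59   garden  Initech          590
pivot: rows=category, cols=supplier, sum(reorder_x10):
supplier  Acme  Globex  Initech  Umbra
category                              
garden     130       0      590      0
toys         0      50        0    790
Taking the sum of column 'Initech' gives 590.

590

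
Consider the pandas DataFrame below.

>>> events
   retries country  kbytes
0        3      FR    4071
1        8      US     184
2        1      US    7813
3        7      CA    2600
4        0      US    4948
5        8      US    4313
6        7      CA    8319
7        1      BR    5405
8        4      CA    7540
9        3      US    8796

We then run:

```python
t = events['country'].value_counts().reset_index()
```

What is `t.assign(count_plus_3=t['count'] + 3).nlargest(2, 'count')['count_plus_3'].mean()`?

value_counts of country:
country
US    5
CA    3
FR    1
BR    1
Name: count, dtype: int64
reset_index():
  country  count
0      US      5
1      CA      3
2      FR      1
3      BR      1
add column count_plus_3 = t['count'] + 3:
  country  count  count_plus_3
0      US      5             8
1      CA      3             6
2      FR      1             4
3      BR      1             4
take 2 rows with largest count:
  country  count  count_plus_3
0      US      5             8
1      CA      3             6
The mean of column 'count_plus_3' is 7.0.

7.0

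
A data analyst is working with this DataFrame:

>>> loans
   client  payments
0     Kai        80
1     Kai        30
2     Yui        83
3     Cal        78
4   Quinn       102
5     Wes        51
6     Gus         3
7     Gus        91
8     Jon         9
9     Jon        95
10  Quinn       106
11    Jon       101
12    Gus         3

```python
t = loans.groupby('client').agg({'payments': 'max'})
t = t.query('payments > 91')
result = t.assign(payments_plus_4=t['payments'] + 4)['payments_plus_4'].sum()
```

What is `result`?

215

group by client, max of payments:
        payments
client          
Cal           78
Gus           91
Jon          101
Kai           80
Quinn        106
Wes           51
Yui           83
filter rows where payments > 91:
        payments
client          
Jon          101
Quinn        106
add column payments_plus_4 = t['payments'] + 4:
        payments  payments_plus_4
client                           
Jon          101              105
Quinn        106              110
Reading off the sum of column 'payments_plus_4', we get 215.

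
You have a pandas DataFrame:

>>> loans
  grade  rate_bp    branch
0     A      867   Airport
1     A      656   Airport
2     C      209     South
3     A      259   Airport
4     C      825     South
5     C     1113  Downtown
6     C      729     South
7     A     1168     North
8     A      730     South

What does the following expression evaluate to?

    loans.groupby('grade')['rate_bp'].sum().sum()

group by grade, sum of rate_bp:
grade
A    3680
C    2876
Name: rate_bp, dtype: int64
Then the sum of the resulting series: 6556

6556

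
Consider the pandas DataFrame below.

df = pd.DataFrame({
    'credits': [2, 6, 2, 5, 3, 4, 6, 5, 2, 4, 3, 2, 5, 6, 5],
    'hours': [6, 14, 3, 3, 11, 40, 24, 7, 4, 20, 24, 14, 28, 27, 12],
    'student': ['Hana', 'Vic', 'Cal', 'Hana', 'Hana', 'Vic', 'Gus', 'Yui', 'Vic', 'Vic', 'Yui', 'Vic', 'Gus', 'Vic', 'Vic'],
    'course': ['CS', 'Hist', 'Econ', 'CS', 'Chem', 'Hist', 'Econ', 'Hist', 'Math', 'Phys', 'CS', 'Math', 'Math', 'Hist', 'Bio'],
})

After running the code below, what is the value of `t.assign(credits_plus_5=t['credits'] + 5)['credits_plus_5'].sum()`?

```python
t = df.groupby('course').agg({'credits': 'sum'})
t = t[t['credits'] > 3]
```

87

group by course, sum of credits:
        credits
course         
Bio           5
CS           10
Chem          3
Econ          8
Hist         21
Math          9
Phys          4
filter rows where credits > 3:
        credits
course         
Bio           5
CS           10
Econ          8
Hist         21
Math          9
Phys          4
add column credits_plus_5 = t['credits'] + 5:
        credits  credits_plus_5
course                         
Bio           5              10
CS           10              15
Econ          8              13
Hist         21              26
Math          9              14
Phys          4               9
Hence 87.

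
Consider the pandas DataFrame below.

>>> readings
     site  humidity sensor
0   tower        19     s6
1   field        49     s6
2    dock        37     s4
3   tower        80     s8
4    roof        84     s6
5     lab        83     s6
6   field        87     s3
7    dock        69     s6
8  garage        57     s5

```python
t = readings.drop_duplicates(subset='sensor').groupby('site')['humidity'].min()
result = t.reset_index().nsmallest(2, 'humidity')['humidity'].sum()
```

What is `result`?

56

drop duplicate sensor (keep=first):
     site  humidity sensor
0   tower        19     s6
2    dock        37     s4
3   tower        80     s8
6   field        87     s3
8  garage        57     s5
group by site, min of humidity:
site
dock      37
field     87
garage    57
tower     19
Name: humidity, dtype: int64
reset_index():
     site  humidity
0    dock        37
1   field        87
2  garage        57
3   tower        19
take 2 rows with smallest humidity:
    site  humidity
3  tower        19
0   dock        37
Finally, sum of column 'humidity' = 56.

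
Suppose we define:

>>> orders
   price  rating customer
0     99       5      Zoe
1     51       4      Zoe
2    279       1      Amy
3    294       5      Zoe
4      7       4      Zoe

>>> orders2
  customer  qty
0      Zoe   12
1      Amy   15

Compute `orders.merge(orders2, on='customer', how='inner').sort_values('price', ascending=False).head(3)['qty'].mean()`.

merge on 'customer' (how='inner') → 5 rows:
   price  rating customer  qty
0     99       5      Zoe   12
1     51       4      Zoe   12
2    279       1      Amy   15
3    294       5      Zoe   12
4      7       4      Zoe   12
sort by price descending:
   price  rating customer  qty
3    294       5      Zoe   12
2    279       1      Amy   15
0     99       5      Zoe   12
1     51       4      Zoe   12
4      7       4      Zoe   12
take first 3 rows:
   price  rating customer  qty
3    294       5      Zoe   12
2    279       1      Amy   15
0     99       5      Zoe   12
Taking the mean of column 'qty' gives 13.0.

13.0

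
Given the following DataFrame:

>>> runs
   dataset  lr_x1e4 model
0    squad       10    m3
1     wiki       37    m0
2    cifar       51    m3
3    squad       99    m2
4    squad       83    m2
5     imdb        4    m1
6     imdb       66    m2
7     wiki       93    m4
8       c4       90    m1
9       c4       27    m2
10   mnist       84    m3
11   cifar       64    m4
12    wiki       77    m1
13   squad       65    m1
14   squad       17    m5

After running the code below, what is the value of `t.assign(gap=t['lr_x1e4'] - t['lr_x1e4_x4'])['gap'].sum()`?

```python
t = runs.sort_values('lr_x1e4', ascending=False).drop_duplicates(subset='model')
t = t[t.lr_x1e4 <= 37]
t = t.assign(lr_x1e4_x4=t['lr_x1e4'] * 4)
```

sort by lr_x1e4 descending:
   dataset  lr_x1e4 model
3    squad       99    m2
7     wiki       93    m4
8       c4       90    m1
10   mnist       84    m3
4    squad       83    m2
12    wiki       77    m1
6     imdb       66    m2
13   squad       65    m1
11   cifar       64    m4
2    cifar       51    m3
1     wiki       37    m0
9       c4       27    m2
14   squad       17    m5
0    squad       10    m3
5     imdb        4    m1
drop duplicate model (keep=first):
   dataset  lr_x1e4 model
3    squad       99    m2
7     wiki       93    m4
8       c4       90    m1
10   mnist       84    m3
1     wiki       37    m0
14   squad       17    m5
filter rows where lr_x1e4 <= 37:
   dataset  lr_x1e4 model
1     wiki       37    m0
14   squad       17    m5
add column lr_x1e4_x4 = t['lr_x1e4'] * 4:
   dataset  lr_x1e4 model  lr_x1e4_x4
1     wiki       37    m0         148
14   squad       17    m5          68
add column gap = t['lr_x1e4'] - t['lr_x1e4_x4']:
   dataset  lr_x1e4 model  lr_x1e4_x4  gap
1     wiki       37    m0         148 -111
14   squad       17    m5          68  -51
Hence -162.

-162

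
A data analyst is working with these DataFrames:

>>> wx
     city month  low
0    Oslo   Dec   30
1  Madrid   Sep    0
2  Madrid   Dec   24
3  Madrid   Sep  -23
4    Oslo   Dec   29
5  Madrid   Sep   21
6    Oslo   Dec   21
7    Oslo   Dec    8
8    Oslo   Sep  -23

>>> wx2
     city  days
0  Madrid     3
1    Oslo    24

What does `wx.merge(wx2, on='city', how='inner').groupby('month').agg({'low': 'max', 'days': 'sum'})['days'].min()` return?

33

merge on 'city' (how='inner') → 9 rows:
     city month  low  days
0    Oslo   Dec   30    24
1  Madrid   Sep    0     3
2  Madrid   Dec   24     3
3  Madrid   Sep  -23     3
4    Oslo   Dec   29    24
5  Madrid   Sep   21     3
6    Oslo   Dec   21    24
7    Oslo   Dec    8    24
8    Oslo   Sep  -23    24
group by month: max(low), sum(days):
       low  days
month           
Dec     30    99
Sep     21    33
Finally, min of column 'days' = 33.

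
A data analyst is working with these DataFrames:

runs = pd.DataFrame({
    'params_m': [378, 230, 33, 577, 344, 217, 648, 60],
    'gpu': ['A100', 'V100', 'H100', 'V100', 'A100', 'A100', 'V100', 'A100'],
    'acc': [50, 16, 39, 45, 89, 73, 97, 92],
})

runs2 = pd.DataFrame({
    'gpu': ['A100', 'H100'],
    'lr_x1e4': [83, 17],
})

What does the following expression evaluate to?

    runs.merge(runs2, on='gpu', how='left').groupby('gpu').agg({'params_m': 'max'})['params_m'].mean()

353.0

merge on 'gpu' (how='left') → 8 rows:
   params_m   gpu  acc  lr_x1e4
0       378  A100   50     83.0
1       230  V100   16      NaN
2        33  H100   39     17.0
3       577  V100   45      NaN
4       344  A100   89     83.0
5       217  A100   73     83.0
6       648  V100   97      NaN
7        60  A100   92     83.0
group by gpu, max of params_m:
      params_m
gpu           
A100       378
H100        33
V100       648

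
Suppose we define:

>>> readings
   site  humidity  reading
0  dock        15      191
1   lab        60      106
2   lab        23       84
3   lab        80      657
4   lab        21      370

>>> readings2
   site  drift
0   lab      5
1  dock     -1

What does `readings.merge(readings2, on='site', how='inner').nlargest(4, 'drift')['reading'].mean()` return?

304.25

merge on 'site' (how='inner') → 5 rows:
   site  humidity  reading  drift
0  dock        15      191     -1
1   lab        60      106      5
2   lab        23       84      5
3   lab        80      657      5
4   lab        21      370      5
take 4 rows with largest drift:
  site  humidity  reading  drift
1  lab        60      106      5
2  lab        23       84      5
3  lab        80      657      5
4  lab        21      370      5
mean of column 'reading' → 304.25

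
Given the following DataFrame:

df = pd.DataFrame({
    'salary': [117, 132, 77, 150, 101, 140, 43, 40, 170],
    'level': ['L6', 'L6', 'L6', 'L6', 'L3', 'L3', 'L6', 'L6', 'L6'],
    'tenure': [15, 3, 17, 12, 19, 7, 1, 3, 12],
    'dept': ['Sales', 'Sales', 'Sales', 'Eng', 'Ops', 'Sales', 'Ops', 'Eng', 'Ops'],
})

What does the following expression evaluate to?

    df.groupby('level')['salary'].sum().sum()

group by level, sum of salary:
level
L3    241
L6    729
Name: salary, dtype: int64
Hence 970.

970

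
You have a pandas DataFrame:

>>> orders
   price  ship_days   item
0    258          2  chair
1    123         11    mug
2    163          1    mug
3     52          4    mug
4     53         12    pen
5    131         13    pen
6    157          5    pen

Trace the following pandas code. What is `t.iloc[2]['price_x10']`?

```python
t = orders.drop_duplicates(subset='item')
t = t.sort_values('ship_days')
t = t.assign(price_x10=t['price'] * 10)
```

530

drop duplicate item (keep=first):
   price  ship_days   item
0    258          2  chair
1    123         11    mug
4     53         12    pen
sort by ship_days:
   price  ship_days   item
0    258          2  chair
1    123         11    mug
4     53         12    pen
add column price_x10 = t['price'] * 10:
   price  ship_days   item  price_x10
0    258          2  chair       2580
1    123         11    mug       1230
4     53         12    pen        530
Reading off the value at position 2, column 'price_x10', we get 530.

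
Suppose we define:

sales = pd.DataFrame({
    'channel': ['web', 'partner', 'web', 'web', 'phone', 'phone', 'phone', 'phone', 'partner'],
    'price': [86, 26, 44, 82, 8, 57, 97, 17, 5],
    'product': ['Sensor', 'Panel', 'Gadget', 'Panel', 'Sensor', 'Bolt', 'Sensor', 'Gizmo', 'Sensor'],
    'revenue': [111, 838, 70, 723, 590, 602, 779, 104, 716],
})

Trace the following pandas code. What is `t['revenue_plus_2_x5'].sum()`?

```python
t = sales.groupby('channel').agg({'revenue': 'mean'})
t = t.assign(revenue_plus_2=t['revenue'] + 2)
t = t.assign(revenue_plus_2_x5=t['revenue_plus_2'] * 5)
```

8015.41666667

group by channel, mean of revenue:
            revenue
channel            
partner  777.000000
phone    518.750000
web      301.333333
add column revenue_plus_2 = t['revenue'] + 2:
            revenue  revenue_plus_2
channel                            
partner  777.000000      779.000000
phone    518.750000      520.750000
web      301.333333      303.333333
add column revenue_plus_2_x5 = t['revenue_plus_2'] * 5:
            revenue  revenue_plus_2  revenue_plus_2_x5
channel                                               
partner  777.000000      779.000000        3895.000000
phone    518.750000      520.750000        2603.750000
web      301.333333      303.333333        1516.666667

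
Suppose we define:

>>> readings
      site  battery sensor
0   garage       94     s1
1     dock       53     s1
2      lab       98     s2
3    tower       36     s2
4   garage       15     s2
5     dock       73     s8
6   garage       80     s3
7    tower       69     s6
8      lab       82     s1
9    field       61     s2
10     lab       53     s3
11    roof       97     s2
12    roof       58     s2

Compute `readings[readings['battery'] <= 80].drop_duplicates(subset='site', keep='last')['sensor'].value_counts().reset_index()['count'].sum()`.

filter rows where battery <= 80:
      site  battery sensor
1     dock       53     s1
3    tower       36     s2
4   garage       15     s2
5     dock       73     s8
6   garage       80     s3
7    tower       69     s6
9    field       61     s2
10     lab       53     s3
12    roof       58     s2
drop duplicate site (keep=last):
      site  battery sensor
5     dock       73     s8
6   garage       80     s3
7    tower       69     s6
9    field       61     s2
10     lab       53     s3
12    roof       58     s2
value_counts of sensor:
sensor
s3    2
s2    2
s8    1
s6    1
Name: count, dtype: int64
reset_index():
  sensor  count
0     s3      2
1     s2      2
2     s8      1
3     s6      1

6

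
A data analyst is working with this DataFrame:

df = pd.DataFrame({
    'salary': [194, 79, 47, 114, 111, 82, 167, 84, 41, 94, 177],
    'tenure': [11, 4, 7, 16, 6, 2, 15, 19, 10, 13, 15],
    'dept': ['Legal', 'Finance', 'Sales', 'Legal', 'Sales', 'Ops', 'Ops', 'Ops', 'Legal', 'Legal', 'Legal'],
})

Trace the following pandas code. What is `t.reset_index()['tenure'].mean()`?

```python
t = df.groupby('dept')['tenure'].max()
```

11.5

group by dept, max of tenure:
dept
Finance     4
Legal      16
Ops        19
Sales       7
Name: tenure, dtype: int64
reset_index():
      dept  tenure
0  Finance       4
1    Legal      16
2      Ops      19
3    Sales       7
mean of column 'tenure' → 11.5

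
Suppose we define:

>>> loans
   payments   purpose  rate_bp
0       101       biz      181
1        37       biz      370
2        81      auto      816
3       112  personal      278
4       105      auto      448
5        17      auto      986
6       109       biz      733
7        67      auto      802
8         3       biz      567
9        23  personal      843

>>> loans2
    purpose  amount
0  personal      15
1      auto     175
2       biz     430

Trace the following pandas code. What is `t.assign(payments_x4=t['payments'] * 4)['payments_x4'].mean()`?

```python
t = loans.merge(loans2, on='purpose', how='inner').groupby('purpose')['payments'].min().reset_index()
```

merge on 'purpose' (how='inner') → 10 rows:
   payments   purpose  rate_bp  amount
0       101       biz      181     430
1        37       biz      370     430
2        81      auto      816     175
3       112  personal      278      15
4       105      auto      448     175
5        17      auto      986     175
6       109       biz      733     430
7        67      auto      802     175
8         3       biz      567     430
9        23  personal      843      15
group by purpose, min of payments:
purpose
auto        17
biz          3
personal    23
Name: payments, dtype: int64
reset_index():
    purpose  payments
0      auto        17
1       biz         3
2  personal        23
add column payments_x4 = t['payments'] * 4:
    purpose  payments  payments_x4
0      auto        17           68
1       biz         3           12
2  personal        23           92
mean of column 'payments_x4' → 57.3333333333

57.3333333333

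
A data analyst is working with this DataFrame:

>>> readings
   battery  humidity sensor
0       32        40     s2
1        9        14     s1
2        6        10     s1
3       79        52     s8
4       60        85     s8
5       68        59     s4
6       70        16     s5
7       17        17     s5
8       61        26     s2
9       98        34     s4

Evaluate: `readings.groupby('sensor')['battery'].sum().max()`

group by sensor, sum of battery:
sensor
s1     15
s2     93
s4    166
s5     87
s8    139
Name: battery, dtype: int64

166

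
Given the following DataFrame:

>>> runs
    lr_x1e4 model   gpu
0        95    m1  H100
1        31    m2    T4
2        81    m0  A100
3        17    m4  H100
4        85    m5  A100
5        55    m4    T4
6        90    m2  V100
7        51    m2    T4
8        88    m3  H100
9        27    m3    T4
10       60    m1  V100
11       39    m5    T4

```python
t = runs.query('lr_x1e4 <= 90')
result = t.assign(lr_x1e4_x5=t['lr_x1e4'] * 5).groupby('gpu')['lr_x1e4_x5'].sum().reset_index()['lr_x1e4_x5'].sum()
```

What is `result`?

3120

filter rows where lr_x1e4 <= 90:
    lr_x1e4 model   gpu
1        31    m2    T4
2        81    m0  A100
3        17    m4  H100
4        85    m5  A100
5        55    m4    T4
6        90    m2  V100
7        51    m2    T4
8        88    m3  H100
9        27    m3    T4
10       60    m1  V100
11       39    m5    T4
add column lr_x1e4_x5 = t['lr_x1e4'] * 5:
    lr_x1e4 model   gpu  lr_x1e4_x5
1        31    m2    T4         155
2        81    m0  A100         405
3        17    m4  H100          85
4        85    m5  A100         425
5        55    m4    T4         275
6        90    m2  V100         450
7        51    m2    T4         255
8        88    m3  H100         440
9        27    m3    T4         135
10       60    m1  V100         300
11       39    m5    T4         195
group by gpu, sum of lr_x1e4_x5:
gpu
A100     830
H100     525
T4      1015
V100     750
Name: lr_x1e4_x5, dtype: int64
reset_index():
    gpu  lr_x1e4_x5
0  A100         830
1  H100         525
2    T4        1015
3  V100         750
Finally, sum of column 'lr_x1e4_x5' = 3120.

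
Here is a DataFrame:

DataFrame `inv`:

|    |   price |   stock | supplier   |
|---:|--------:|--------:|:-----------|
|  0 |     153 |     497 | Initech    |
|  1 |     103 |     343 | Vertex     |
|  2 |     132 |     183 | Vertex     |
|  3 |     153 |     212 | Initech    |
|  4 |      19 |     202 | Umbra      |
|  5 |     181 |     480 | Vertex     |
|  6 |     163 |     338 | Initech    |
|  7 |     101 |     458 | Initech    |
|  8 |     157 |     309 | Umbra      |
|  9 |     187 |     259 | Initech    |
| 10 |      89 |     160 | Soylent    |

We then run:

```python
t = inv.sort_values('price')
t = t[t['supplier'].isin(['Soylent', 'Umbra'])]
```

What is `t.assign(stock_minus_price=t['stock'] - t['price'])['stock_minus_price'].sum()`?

406

sort by price:
    price  stock supplier
4      19    202    Umbra
10     89    160  Soylent
7     101    458  Initech
1     103    343   Vertex
2     132    183   Vertex
0     153    497  Initech
3     153    212  Initech
8     157    309    Umbra
6     163    338  Initech
5     181    480   Vertex
9     187    259  Initech
filter rows where supplier in ['Soylent', 'Umbra']:
    price  stock supplier
4      19    202    Umbra
10     89    160  Soylent
8     157    309    Umbra
add column stock_minus_price = t['stock'] - t['price']:
    price  stock supplier  stock_minus_price
4      19    202    Umbra                183
10     89    160  Soylent                 71
8     157    309    Umbra                152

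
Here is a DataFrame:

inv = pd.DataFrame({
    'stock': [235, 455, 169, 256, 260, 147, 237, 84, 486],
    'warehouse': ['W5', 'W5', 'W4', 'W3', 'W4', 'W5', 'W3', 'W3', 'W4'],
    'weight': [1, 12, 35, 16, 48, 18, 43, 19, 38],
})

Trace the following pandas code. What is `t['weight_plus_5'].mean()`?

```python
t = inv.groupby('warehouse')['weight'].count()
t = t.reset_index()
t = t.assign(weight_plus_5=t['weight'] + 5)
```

group by warehouse, count of weight:
warehouse
W3    3
W4    3
W5    3
Name: weight, dtype: int64
reset_index():
  warehouse  weight
0        W3       3
1        W4       3
2        W5       3
add column weight_plus_5 = t['weight'] + 5:
  warehouse  weight  weight_plus_5
0        W3       3              8
1        W4       3              8
2        W5       3              8
So mean() = 8.0.

8.0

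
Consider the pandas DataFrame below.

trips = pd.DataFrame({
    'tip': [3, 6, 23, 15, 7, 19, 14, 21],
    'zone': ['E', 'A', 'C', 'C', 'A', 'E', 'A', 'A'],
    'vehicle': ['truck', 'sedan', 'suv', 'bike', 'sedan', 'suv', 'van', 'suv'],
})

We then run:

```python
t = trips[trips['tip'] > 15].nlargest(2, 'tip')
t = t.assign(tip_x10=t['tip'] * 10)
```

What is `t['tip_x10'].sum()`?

440

filter rows where tip > 15:
   tip zone vehicle
2   23    C     suv
5   19    E     suv
7   21    A     suv
take 2 rows with largest tip:
   tip zone vehicle
2   23    C     suv
7   21    A     suv
add column tip_x10 = t['tip'] * 10:
   tip zone vehicle  tip_x10
2   23    C     suv      230
7   21    A     suv      210
sum of column 'tip_x10' → 440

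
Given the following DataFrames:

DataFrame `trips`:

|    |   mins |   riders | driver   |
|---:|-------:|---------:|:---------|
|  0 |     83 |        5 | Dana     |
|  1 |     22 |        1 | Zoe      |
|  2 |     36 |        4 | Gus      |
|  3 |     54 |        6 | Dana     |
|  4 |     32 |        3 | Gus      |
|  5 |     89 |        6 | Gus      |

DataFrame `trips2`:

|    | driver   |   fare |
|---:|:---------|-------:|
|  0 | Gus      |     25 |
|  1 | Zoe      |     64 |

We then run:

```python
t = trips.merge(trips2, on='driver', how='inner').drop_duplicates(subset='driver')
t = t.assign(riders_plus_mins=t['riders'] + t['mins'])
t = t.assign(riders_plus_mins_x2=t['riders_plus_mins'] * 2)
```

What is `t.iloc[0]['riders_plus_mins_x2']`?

46

merge on 'driver' (how='inner') → 4 rows:
   mins  riders driver  fare
0    22       1    Zoe    64
1    36       4    Gus    25
2    32       3    Gus    25
3    89       6    Gus    25
drop duplicate driver (keep=first):
   mins  riders driver  fare
0    22       1    Zoe    64
1    36       4    Gus    25
add column riders_plus_mins = t['riders'] + t['mins']:
   mins  riders driver  fare  riders_plus_mins
0    22       1    Zoe    64                23
1    36       4    Gus    25                40
add column riders_plus_mins_x2 = t['riders_plus_mins'] * 2:
   mins  riders driver  fare  riders_plus_mins  riders_plus_mins_x2
0    22       1    Zoe    64                23                   46
1    36       4    Gus    25                40                   80
Taking the value at position 0, column 'riders_plus_mins_x2' gives 46.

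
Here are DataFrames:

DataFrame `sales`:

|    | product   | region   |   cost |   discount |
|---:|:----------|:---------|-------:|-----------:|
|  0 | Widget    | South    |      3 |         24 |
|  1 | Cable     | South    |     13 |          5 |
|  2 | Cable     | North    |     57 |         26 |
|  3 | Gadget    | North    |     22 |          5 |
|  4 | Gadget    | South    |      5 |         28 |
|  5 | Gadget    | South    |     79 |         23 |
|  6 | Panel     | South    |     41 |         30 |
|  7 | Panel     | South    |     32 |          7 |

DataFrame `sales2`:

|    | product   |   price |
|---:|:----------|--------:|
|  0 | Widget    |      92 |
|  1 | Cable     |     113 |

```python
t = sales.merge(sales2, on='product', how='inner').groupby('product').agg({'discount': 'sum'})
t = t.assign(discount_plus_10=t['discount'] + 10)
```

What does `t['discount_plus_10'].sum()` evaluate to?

75

merge on 'product' (how='inner') → 3 rows:
  product region  cost  discount  price
0  Widget  South     3        24     92
1   Cable  South    13         5    113
2   Cable  North    57        26    113
group by product, sum of discount:
         discount
product          
Cable          31
Widget         24
add column discount_plus_10 = t['discount'] + 10:
         discount  discount_plus_10
product                            
Cable          31                41
Widget         24                34
Reading off the sum of column 'discount_plus_10', we get 75.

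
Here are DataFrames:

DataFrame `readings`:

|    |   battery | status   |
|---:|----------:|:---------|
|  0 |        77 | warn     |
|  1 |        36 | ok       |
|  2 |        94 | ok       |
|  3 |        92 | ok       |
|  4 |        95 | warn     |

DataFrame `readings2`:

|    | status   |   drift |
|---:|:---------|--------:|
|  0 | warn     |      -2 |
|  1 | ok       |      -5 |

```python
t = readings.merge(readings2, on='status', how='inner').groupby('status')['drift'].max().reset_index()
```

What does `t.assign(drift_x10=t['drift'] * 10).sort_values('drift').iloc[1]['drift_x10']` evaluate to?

-20

merge on 'status' (how='inner') → 5 rows:
   battery status  drift
0       77   warn     -2
1       36     ok     -5
2       94     ok     -5
3       92     ok     -5
4       95   warn     -2
group by status, max of drift:
status
ok     -5
warn   -2
Name: drift, dtype: int64
reset_index():
  status  drift
0     ok     -5
1   warn     -2
add column drift_x10 = t['drift'] * 10:
  status  drift  drift_x10
0     ok     -5        -50
1   warn     -2        -20
sort by drift:
  status  drift  drift_x10
0     ok     -5        -50
1   warn     -2        -20
Then the value at position 1, column 'drift_x10': -20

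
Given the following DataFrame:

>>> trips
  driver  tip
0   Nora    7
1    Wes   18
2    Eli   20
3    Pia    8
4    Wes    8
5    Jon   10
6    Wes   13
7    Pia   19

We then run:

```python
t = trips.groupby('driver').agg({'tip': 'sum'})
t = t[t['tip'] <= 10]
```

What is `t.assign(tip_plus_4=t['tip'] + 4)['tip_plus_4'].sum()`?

25

group by driver, sum of tip:
        tip
driver     
Eli      20
Jon      10
Nora      7
Pia      27
Wes      39
filter rows where tip <= 10:
        tip
driver     
Jon      10
Nora      7
add column tip_plus_4 = t['tip'] + 4:
        tip  tip_plus_4
driver                 
Jon      10          14
Nora      7          11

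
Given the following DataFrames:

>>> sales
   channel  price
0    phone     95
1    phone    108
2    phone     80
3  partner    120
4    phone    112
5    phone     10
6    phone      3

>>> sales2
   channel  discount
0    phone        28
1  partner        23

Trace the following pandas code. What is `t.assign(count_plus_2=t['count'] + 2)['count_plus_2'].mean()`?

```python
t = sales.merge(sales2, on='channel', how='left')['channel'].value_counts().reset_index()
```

5.5

merge on 'channel' (how='left') → 7 rows:
   channel  price  discount
0    phone     95        28
1    phone    108        28
2    phone     80        28
3  partner    120        23
4    phone    112        28
5    phone     10        28
6    phone      3        28
value_counts of channel:
channel
phone      6
partner    1
Name: count, dtype: int64
reset_index():
   channel  count
0    phone      6
1  partner      1
add column count_plus_2 = t['count'] + 2:
   channel  count  count_plus_2
0    phone      6             8
1  partner      1             3
Taking the mean of column 'count_plus_2' gives 5.5.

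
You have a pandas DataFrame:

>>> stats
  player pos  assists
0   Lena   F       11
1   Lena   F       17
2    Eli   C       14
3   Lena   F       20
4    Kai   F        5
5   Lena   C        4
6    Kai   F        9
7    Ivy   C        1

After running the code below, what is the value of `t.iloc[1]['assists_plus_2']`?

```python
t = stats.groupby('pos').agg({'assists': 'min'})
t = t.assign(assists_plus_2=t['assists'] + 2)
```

group by pos, min of assists:
     assists
pos         
C          1
F          5
add column assists_plus_2 = t['assists'] + 2:
     assists  assists_plus_2
pos                         
C          1               3
F          5               7

7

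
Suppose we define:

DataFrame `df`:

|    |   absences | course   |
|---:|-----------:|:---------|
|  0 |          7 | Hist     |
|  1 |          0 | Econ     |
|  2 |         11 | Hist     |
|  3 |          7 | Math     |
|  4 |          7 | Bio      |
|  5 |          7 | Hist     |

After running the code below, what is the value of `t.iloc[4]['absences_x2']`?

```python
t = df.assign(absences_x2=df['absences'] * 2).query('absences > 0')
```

add column absences_x2 = df['absences'] * 2:
   absences course  absences_x2
0         7   Hist           14
1         0   Econ            0
2        11   Hist           22
3         7   Math           14
4         7    Bio           14
5         7   Hist           14
filter rows where absences > 0:
   absences course  absences_x2
0         7   Hist           14
2        11   Hist           22
3         7   Math           14
4         7    Bio           14
5         7   Hist           14

14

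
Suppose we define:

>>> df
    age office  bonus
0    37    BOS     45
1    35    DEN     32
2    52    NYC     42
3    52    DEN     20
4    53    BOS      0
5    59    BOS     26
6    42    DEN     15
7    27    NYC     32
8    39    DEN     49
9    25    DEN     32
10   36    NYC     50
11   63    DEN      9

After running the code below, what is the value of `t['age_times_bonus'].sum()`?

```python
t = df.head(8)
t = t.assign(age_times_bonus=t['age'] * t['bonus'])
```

take first 8 rows:
   age office  bonus
0   37    BOS     45
1   35    DEN     32
2   52    NYC     42
3   52    DEN     20
4   53    BOS      0
5   59    BOS     26
6   42    DEN     15
7   27    NYC     32
add column age_times_bonus = t['age'] * t['bonus']:
   age office  bonus  age_times_bonus
0   37    BOS     45             1665
1   35    DEN     32             1120
2   52    NYC     42             2184
3   52    DEN     20             1040
4   53    BOS      0                0
5   59    BOS     26             1534
6   42    DEN     15              630
7   27    NYC     32              864

9037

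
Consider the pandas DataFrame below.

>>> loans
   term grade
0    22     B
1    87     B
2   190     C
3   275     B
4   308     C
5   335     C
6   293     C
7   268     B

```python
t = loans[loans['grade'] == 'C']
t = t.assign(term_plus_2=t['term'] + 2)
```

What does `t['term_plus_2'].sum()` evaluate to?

filter rows where grade == 'C':
   term grade
2   190     C
4   308     C
5   335     C
6   293     C
add column term_plus_2 = t['term'] + 2:
   term grade  term_plus_2
2   190     C          192
4   308     C          310
5   335     C          337
6   293     C          295
Hence 1134.

1134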